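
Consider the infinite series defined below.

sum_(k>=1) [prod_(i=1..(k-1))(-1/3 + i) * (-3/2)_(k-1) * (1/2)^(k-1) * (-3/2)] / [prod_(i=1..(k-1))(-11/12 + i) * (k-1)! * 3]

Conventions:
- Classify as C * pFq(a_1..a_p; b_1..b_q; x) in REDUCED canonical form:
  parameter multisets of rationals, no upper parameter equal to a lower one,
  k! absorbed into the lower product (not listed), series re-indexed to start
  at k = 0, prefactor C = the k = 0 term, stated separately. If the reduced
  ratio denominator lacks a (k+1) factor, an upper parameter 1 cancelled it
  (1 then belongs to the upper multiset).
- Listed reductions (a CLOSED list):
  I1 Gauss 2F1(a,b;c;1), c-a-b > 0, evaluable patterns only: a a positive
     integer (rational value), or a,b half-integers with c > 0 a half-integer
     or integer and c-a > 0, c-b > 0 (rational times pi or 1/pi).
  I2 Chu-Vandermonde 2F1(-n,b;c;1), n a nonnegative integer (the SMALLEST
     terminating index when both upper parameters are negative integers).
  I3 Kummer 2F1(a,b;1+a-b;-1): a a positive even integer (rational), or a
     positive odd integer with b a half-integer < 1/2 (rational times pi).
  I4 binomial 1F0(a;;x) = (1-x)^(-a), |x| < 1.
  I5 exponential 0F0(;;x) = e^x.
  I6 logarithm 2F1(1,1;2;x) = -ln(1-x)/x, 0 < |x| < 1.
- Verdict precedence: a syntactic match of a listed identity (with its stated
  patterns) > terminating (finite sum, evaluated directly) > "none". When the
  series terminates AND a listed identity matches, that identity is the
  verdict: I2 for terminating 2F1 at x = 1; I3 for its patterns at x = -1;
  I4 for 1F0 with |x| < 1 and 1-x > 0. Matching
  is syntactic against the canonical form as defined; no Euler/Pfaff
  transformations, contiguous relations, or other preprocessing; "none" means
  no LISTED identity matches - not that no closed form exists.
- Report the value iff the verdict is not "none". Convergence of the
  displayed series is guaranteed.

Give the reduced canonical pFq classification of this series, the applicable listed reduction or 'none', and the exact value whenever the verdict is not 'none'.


The series (x = 1/2) is 2F1: upper {-3/2, 2/3}, lower {1/12}, prefactor -1/2. Verdict: none. Every listed pattern misses the 2F1 form at 1/2, upper {-3/2, 2/3}.

First insight: with t_0 = -1/2, the running product (prefactor -1/2) telescopes to a rising factorial.
Step ratio: r(k) = (1/2) * (k-3/2) (k+2/3) / [(k+1/12) (k+1)] - poly over poly, x = (1/2) from leading terms; C = -1/2 at k = 0.


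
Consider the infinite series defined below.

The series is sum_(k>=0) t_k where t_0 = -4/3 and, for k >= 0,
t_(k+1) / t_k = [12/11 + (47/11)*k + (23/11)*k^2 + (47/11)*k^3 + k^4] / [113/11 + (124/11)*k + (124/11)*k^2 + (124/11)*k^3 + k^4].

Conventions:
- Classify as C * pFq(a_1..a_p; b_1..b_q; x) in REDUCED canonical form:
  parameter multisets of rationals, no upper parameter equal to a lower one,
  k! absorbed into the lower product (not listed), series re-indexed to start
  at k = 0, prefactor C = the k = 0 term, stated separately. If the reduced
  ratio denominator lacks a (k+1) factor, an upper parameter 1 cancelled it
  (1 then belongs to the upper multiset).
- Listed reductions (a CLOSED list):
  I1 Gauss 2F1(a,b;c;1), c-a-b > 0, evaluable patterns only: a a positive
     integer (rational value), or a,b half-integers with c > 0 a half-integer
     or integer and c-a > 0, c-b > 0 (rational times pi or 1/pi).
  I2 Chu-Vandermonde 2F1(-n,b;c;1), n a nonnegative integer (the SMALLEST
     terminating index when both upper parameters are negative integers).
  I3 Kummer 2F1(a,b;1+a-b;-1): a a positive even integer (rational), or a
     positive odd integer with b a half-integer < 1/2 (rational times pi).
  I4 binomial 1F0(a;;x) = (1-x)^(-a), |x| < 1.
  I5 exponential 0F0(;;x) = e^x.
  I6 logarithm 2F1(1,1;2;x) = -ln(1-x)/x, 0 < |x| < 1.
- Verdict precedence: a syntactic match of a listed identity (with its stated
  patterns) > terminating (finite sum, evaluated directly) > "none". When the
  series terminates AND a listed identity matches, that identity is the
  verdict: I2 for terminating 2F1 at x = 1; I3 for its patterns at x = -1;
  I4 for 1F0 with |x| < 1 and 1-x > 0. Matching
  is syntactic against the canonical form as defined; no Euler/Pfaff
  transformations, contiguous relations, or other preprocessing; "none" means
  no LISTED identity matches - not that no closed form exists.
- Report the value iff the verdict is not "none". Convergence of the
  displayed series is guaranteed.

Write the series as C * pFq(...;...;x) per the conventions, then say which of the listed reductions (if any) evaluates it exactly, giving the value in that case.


Canonical form: C = -4/3 times 2F1 with upper {3/11, 4}, lower {113/11}, x = 1. Verdict at x = 1: the Gauss summation I1 matches (x = 1: the Gamma ratio telescopes since c-a-b = 6 > 0 and a = 4 in Z>0). Hence: -203320/131769.

Key observation: t_0 being -4/3, the ratio is unreduced: k^2 + 1 divides both sides (C = -4/3).
Ratio: r(k) = 1 * (k+3/11) (k+4) / [(k+113/11) (k+1)] - rational; roots negated = parameters, x = 1, C = -4/3.


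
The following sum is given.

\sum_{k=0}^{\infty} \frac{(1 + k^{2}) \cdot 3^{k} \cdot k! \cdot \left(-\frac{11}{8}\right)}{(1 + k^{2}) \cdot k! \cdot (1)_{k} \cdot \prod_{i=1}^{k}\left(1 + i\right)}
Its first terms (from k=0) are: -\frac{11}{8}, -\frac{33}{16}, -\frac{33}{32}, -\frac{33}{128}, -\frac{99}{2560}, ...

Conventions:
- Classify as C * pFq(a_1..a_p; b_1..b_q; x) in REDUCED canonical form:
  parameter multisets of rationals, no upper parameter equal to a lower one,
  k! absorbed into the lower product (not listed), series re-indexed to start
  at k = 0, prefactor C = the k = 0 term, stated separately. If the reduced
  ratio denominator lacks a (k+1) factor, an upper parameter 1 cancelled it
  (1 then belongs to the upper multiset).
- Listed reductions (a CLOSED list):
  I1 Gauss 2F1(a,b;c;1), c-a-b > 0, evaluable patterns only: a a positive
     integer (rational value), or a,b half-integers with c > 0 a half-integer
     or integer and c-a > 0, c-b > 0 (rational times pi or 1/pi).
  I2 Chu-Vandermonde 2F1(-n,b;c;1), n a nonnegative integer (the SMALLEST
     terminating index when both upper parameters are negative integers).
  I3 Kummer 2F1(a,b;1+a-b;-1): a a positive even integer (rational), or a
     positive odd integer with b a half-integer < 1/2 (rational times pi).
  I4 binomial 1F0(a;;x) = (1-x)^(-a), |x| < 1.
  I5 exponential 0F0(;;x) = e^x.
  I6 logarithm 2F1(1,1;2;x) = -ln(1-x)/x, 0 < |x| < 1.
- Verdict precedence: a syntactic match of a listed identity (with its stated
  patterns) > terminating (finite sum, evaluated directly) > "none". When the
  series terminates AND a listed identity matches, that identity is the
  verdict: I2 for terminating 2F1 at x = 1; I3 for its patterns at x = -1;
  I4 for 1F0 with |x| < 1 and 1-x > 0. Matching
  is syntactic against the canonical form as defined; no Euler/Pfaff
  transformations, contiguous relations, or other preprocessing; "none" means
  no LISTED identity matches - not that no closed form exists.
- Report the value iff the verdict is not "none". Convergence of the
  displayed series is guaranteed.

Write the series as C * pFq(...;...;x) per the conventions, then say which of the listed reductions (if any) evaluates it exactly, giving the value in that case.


The tell: x = 3 and the factor k^2 + 1 cancels (top and bottom), leaving C = -11/8.
Consecutive-term ratio: r(k) = 3 * 1 / [(k+2) (k+1)] ; factor over Q: parameters, x = 3, and C = -\frac{11}{8}.

Canonical form: C = -\frac{11}{8} times 0F1 with upper {-}, lower {2}, x = 3. Verdict: no listed reduction: x = 3 and upper {-} fail every I1-I6 pattern.


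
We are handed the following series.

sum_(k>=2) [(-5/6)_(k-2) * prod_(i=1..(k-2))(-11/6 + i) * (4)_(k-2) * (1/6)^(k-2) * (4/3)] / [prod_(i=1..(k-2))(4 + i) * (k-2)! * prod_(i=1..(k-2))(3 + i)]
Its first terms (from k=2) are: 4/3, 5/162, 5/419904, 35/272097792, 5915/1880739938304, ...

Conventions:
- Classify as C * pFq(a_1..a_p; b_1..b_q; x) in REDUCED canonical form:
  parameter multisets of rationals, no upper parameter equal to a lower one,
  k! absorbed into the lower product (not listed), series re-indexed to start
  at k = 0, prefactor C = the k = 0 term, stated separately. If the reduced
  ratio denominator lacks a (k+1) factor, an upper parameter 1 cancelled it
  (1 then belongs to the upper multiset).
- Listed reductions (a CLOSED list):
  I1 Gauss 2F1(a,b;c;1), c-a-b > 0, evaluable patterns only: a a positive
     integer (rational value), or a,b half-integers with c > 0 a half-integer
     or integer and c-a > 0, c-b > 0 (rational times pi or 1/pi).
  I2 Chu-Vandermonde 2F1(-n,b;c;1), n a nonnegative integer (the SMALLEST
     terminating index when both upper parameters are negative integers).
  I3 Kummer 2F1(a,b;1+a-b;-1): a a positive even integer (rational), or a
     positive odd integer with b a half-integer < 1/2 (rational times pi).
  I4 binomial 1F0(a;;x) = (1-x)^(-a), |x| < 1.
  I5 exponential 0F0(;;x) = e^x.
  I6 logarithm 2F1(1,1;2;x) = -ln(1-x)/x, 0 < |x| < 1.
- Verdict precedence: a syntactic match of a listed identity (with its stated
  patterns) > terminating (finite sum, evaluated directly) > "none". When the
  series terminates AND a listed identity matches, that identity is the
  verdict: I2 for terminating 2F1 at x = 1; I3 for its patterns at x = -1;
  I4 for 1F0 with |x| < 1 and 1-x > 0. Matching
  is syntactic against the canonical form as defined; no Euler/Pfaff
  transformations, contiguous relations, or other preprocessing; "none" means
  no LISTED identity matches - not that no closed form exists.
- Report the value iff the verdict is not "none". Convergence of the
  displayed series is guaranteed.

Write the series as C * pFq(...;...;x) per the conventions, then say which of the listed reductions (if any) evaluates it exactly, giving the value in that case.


Classification (C = 4/3): 2F1 with upper {-5/6, -5/6}, lower {5}, argument x = 1/6. Verdict: none. A 2F1 with upper {-5/6, -5/6} fits none of I1-I6 at x = 1/6; the sum runs forever.

Key step: with t_0 = 4/3, the lower running product (C = 4/3) is a rising factorial.
Term ratio: r(k) = (1/6) * (k-5/6) (k-5/6) / [(k+5) (k+1)] ; factor over Q: parameters, x = (1/6), and C = 4/3.


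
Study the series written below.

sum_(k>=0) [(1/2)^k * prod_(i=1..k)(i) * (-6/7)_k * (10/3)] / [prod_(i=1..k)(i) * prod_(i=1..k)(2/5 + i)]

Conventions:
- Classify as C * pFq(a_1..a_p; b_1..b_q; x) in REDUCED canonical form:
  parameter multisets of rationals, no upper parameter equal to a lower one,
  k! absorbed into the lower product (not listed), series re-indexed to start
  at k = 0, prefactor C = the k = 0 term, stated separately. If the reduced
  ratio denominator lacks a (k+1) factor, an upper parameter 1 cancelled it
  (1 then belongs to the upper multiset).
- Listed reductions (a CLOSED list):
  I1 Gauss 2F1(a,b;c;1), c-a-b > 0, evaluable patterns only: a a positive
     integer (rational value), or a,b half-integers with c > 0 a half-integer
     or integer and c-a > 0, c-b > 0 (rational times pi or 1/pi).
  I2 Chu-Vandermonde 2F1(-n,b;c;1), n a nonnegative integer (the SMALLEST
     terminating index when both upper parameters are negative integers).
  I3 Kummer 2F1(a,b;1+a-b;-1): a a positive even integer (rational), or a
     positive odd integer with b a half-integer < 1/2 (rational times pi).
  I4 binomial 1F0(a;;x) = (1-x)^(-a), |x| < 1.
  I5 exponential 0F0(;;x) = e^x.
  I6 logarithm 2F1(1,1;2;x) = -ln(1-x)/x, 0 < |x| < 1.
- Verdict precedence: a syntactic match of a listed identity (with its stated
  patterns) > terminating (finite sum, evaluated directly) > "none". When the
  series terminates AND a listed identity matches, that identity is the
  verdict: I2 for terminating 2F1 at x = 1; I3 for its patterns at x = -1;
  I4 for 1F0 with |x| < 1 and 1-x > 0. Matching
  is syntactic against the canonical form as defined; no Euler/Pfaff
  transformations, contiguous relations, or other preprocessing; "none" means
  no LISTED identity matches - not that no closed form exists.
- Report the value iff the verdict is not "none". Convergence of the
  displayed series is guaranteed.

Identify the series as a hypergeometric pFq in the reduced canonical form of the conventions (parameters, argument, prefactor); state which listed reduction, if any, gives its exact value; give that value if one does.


Classification (C = 10/3): 2F1 with upper {-6/7, 1}, lower {7/5}, argument x = 1/2. Verdict: none. A 2F1 with upper {-6/7, 1} fits none of I1-I6 at x = 1/2; the sum runs forever.

First insight: t_0 being 10/3, the lower running product (C = 10/3, x = 1/2) is a rising factorial.
Adjacent-term ratio: r(k) = (1/2) * (k-6/7) (k+1) / [(k+7/5) (k+1)] - rational in k, leading ratio (1/2); with t_0 = 10/3, classification follows.


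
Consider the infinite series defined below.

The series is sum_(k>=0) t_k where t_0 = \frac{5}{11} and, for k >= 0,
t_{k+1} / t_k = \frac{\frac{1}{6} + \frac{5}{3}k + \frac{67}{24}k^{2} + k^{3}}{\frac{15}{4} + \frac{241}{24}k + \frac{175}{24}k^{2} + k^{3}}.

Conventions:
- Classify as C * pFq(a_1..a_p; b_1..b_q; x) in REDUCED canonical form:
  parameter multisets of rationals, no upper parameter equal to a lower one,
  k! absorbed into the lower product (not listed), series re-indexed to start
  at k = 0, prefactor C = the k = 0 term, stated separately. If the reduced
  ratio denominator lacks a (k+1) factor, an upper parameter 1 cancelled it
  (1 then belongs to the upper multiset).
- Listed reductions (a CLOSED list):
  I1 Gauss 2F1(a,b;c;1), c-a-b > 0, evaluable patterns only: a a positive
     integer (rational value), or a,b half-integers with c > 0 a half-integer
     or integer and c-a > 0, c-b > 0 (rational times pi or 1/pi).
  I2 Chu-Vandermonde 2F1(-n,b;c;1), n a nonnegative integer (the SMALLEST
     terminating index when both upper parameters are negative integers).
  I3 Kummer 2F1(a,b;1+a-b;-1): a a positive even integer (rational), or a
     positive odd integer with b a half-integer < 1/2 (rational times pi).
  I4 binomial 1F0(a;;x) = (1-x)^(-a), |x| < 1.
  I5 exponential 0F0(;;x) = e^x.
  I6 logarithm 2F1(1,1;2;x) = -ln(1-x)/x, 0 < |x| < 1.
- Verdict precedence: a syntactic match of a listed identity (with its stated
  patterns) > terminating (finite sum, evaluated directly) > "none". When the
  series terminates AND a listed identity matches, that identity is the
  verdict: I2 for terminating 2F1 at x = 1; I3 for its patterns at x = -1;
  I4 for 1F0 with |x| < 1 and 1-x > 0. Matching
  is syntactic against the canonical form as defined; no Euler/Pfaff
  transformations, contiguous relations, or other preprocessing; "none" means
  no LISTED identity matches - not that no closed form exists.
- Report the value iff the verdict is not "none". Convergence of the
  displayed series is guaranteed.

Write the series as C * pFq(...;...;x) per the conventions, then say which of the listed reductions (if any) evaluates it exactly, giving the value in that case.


At argument 1: a 2F1 with upper {\frac{1}{8}, 2}, lower {\frac{45}{8}}, scaled by C = \frac{5}{11}. Verdict at x = 1: Gauss (I1, integer-parameter pattern) matches (x = 1: the Gamma ratio telescopes since c-a-b = 7/2 > 0 and a = 2 in Z>0). Hence: \frac{5365}{11088}.

First insight: t_0 being \frac{5}{11}, the ratio is unreduced: k + 2/3 divides both sides (C = 5/11).
Adjacent-term ratio: r(k) = 1 * (k+\frac{1}{8}) (k+2) / [(k+\frac{45}{8}) (k+1)] - rational in k, leading ratio 1; with t_0 = \frac{5}{11}, classification follows.


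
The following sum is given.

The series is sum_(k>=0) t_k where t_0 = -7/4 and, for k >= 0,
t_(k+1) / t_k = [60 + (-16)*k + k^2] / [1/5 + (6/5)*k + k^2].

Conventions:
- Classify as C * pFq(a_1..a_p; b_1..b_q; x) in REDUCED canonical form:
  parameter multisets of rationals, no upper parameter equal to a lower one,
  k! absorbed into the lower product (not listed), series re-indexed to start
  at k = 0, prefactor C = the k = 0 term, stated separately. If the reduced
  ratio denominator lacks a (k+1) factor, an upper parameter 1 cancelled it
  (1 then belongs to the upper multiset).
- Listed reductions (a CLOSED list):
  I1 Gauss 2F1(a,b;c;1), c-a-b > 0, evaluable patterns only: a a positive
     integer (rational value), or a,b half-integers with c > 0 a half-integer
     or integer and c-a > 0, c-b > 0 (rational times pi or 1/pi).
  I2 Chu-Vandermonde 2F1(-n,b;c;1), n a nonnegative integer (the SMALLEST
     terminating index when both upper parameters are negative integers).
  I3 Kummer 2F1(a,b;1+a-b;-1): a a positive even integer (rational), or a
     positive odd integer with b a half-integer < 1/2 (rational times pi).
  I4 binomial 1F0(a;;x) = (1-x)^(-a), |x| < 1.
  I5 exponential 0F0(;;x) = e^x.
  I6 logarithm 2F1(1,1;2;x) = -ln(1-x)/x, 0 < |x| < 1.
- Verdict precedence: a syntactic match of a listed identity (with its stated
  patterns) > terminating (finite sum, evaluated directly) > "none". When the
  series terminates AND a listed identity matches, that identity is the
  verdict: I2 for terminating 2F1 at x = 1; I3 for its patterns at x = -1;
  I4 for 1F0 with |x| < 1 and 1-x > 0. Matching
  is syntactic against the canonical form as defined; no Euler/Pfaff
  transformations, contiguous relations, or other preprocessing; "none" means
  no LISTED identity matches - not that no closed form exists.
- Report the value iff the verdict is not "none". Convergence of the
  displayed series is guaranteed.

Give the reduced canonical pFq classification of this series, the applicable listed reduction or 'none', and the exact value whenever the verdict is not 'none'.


The series (x = 1) is 2F1: upper {-10, -6}, lower {1/5}, prefactor -7/4. Verdict: Vandermonde's identity (I2) matches (terminating 2F1 at x = 1 with n = 6, b = -10, c = 1/5). Value: -9792391/52.

Key observation: from the first term -7/4: roots of the ratio polynomials (C = -7/4) are the negated parameters.
Ratio: r(k) = 1 * (k-10) (k-6) / [(k+1/5) (k+1)] - rational in k. x = 1; t_0 = -7/4; negate the roots.


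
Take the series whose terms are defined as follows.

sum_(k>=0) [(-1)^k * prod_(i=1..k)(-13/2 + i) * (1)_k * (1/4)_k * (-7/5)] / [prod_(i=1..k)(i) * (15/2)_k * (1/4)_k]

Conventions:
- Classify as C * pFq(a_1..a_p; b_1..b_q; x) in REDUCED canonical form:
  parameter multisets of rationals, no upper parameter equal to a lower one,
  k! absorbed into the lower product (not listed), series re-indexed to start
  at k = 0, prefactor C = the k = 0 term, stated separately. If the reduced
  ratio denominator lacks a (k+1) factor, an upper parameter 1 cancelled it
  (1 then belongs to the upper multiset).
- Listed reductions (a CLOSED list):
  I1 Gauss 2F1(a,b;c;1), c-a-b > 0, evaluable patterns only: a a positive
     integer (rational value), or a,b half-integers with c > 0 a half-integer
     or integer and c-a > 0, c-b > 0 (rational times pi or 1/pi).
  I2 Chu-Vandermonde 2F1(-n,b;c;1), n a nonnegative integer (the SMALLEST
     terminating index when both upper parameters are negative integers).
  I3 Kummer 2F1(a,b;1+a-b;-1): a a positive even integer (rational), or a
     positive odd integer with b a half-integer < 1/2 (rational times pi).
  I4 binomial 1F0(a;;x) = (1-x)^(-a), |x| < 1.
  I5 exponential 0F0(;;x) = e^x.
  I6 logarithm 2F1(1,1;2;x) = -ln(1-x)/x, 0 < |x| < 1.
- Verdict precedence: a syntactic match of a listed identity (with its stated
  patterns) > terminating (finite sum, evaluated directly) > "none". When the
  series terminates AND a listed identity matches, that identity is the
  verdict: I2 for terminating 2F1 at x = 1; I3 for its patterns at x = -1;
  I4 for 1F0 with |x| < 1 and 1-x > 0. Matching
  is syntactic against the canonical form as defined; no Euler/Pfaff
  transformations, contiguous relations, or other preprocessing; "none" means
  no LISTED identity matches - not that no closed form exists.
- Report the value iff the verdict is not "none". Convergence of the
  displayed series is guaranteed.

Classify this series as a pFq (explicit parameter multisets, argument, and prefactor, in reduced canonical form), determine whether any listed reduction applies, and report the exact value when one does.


The series (x = -1) is 2F1: upper {-11/2, 1}, lower {15/2}, prefactor -7/5. Verdict (x = -1): Kummer (I3) applies (x = -1; c = 15/2 equals 1+a-b for upper {-11/2, 1}: listed pattern). Sum: (-21021/20480) * pi.

Key observation: from the first term -7/5: the product of the first k integers (prefactor -7/5) is k!.
Term ratio: r(k) = (-1) * (k-11/2) (k+1) / [(k+15/2) (k+1)] - rational in k. x = (-1); t_0 = -7/5; negate the roots.


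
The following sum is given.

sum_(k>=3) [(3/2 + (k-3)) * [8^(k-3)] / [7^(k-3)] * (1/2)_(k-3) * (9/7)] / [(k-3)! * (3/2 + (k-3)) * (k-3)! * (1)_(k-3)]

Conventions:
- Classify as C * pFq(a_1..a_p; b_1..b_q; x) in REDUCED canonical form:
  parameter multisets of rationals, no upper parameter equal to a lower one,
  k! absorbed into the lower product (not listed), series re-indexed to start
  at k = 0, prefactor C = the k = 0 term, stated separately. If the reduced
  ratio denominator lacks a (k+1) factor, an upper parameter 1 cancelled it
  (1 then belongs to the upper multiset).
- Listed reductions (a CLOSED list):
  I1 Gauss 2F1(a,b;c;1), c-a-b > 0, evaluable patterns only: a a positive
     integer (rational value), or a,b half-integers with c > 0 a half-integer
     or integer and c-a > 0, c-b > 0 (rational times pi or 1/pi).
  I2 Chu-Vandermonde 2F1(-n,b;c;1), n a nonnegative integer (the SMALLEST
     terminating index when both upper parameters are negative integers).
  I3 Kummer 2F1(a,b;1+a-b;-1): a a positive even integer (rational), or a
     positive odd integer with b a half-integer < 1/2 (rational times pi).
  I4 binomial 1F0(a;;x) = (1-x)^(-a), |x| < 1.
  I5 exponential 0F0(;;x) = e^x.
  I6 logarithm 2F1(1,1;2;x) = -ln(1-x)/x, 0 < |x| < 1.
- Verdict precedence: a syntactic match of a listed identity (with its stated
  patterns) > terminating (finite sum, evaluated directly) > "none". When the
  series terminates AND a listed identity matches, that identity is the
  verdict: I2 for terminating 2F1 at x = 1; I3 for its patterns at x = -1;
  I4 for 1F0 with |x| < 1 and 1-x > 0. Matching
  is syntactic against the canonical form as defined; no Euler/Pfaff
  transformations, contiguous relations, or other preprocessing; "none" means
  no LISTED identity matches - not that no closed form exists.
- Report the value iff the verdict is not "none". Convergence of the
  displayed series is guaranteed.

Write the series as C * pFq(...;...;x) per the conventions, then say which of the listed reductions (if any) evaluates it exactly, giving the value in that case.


Reduced: x = 8/7, 1F2, upper = {1/2}, lower = {1, 1}, C = 9/7. Verdict: none (x = 8/7): each listed identity misses the multisets {1/2} ; {1, 1}.

Key step: t_0 being 9/7, striking the common factor k + 3/2 reduces the term (prefactor 9/7).
Step ratio: r(k) = (8/7) * (k+1/2) / [(k+1) (k+1) (k+1)] ; factor over Q: parameters, x = (8/7), and C = 9/7.


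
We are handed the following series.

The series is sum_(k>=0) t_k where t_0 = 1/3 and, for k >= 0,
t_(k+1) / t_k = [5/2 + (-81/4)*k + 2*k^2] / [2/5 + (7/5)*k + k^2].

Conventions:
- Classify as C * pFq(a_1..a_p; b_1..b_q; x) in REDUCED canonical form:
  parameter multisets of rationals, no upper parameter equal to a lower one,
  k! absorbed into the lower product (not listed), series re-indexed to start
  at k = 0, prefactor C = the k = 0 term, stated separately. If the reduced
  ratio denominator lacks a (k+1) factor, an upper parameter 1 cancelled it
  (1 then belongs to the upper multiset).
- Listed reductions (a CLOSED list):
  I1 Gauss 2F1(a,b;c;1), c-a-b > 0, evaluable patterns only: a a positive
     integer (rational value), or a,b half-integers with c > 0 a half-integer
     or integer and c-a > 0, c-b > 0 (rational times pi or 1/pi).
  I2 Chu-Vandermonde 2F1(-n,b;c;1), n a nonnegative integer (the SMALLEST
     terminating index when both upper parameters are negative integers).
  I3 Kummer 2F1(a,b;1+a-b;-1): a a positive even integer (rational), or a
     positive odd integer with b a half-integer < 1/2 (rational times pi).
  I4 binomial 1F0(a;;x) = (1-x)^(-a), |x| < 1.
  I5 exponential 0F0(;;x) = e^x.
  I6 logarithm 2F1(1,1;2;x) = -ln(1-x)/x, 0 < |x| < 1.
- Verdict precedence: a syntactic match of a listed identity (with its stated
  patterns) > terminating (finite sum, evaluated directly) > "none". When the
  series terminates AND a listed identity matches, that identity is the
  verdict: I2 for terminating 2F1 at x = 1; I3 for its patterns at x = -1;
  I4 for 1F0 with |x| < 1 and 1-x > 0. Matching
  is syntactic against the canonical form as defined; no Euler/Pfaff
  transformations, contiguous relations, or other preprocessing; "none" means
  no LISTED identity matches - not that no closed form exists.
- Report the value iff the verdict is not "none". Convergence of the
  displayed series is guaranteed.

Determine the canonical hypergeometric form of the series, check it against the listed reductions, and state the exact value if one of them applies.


This is 1/3 * 2F1(-10, -1/8; 2/5; 2) in reduced canonical form. Verdict: terminating - the sum ends at index 10 because -10 is a negative integer; exact evaluation follows. Exact value: 813436263293/1311038767104.

Key step: t_0 = 1/3 here, and roots of the ratio polynomials (prefactor 1/3) are the negated parameters.
Term ratio: r(k) = 2 * (k-10) (k-1/8) / [(k+2/5) (k+1)] - rational in k. x = 2; t_0 = 1/3; negate the roots.


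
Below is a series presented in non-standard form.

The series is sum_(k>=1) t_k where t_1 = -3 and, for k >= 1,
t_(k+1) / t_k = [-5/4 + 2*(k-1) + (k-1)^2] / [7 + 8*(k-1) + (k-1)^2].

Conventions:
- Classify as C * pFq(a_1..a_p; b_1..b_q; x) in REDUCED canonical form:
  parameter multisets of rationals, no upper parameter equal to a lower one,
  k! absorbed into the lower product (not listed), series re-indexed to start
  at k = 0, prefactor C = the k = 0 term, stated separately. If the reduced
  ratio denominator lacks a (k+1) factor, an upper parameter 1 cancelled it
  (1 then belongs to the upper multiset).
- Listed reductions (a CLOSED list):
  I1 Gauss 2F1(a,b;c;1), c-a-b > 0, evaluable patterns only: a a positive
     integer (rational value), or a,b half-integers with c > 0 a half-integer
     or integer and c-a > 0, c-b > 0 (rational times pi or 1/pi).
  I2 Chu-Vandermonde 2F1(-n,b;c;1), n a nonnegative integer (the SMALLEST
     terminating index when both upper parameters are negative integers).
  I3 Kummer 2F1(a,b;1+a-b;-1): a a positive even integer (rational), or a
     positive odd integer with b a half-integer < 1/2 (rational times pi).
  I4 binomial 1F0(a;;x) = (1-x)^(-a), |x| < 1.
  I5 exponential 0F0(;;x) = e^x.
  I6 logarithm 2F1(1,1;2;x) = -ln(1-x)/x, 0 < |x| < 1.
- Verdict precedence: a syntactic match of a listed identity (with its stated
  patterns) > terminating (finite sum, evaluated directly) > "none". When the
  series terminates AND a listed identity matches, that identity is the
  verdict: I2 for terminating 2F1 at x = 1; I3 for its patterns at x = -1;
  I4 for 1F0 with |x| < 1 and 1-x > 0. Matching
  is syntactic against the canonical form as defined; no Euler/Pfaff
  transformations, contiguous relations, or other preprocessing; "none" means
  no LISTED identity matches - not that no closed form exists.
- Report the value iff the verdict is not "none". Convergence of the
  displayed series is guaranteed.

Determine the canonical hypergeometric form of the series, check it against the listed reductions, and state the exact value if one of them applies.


Structural cue: from the first term -3: roots of the ratio polynomials (C = -3) are the negated parameters.
Step ratio: r(k) = 1 * (k-1/2) (k+5/2) / [(k+7) (k+1)] ; factor over Q: parameters, x = 1, and C = -3.

With C = -3: the canonical form is 2F1(-1/2, 5/2; 7; 1). Verdict: this is Gauss (I1, half-integer pattern) (x = 1; upper {-1/2, 5/2} half-integers, c = 7 in the evaluable pattern). Value: (-262144/35035) / pi.


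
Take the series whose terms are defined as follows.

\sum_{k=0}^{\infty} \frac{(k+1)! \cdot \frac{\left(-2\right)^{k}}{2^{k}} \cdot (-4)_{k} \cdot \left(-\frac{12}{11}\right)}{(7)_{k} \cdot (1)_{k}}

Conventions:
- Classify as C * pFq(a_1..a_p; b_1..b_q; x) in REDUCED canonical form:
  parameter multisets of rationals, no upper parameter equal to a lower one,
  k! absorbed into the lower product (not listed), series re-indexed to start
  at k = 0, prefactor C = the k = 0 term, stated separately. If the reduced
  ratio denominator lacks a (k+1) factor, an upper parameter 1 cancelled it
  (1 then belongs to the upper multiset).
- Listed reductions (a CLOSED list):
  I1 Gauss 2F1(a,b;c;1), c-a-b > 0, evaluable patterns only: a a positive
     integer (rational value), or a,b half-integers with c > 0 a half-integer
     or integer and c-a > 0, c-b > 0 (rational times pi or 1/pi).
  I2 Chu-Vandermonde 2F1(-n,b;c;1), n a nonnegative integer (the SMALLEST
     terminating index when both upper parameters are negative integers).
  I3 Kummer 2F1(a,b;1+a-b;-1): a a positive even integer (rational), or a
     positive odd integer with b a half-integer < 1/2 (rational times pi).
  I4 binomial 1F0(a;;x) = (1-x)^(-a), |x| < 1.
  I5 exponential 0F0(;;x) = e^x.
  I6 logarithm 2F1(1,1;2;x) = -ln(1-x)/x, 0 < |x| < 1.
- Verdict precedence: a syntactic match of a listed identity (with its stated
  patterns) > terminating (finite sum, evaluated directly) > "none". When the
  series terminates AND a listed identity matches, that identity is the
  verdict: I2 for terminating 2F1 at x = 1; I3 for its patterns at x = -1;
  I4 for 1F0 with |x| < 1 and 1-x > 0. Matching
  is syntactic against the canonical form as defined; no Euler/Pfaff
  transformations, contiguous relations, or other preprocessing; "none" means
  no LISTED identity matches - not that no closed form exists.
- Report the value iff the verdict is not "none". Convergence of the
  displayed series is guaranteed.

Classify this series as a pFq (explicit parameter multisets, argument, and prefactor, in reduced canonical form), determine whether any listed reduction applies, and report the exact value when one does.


With C = -\frac{12}{11}: the canonical form is 2F1(-4, 2; 7; -1). Verdict: the Kummer evaluation I3 applies (x = -1; c = 7 equals 1+a-b for upper {-4, 2}: listed pattern). Value: -\frac{36}{11}.

First insight: from the first term -\frac{12}{11}: the two k-th powers (C = -12/11, x = -1) combine into one argument.
Consecutive-term ratio: r(k) = -1 * (k-4) (k+2) / [(k+7) (k+1)] ; factor over Q: parameters, x = -1, and C = -\frac{12}{11}.


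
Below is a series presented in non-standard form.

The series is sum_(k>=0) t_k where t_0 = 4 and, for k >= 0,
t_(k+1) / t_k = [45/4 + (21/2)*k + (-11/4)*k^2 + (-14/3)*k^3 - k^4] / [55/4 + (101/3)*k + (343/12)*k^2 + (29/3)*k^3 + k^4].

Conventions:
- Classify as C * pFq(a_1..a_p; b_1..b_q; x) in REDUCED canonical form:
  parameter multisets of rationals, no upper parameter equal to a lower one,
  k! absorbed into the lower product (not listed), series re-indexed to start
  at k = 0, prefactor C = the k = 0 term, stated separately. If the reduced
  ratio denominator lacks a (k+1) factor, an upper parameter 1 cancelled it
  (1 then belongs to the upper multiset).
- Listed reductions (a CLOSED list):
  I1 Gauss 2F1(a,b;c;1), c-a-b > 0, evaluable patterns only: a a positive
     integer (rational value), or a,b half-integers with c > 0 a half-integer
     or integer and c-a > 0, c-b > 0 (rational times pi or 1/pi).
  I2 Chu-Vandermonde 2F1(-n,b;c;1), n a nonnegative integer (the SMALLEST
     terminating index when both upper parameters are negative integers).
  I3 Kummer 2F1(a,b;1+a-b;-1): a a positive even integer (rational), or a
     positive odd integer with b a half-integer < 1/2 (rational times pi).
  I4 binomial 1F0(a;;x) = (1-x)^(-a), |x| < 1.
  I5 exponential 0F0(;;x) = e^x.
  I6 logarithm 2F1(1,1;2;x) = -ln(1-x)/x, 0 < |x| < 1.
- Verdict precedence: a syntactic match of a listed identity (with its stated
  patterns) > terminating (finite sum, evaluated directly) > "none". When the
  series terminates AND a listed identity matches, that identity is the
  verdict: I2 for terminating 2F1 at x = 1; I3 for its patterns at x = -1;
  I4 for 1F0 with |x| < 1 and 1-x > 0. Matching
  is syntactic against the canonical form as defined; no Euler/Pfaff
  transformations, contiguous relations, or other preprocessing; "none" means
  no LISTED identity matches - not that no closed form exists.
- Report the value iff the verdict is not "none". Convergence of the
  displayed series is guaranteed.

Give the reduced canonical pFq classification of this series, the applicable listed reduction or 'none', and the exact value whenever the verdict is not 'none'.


With C = 4: the canonical form is 2F1(-3/2, 3; 11/2; -1). Verdict: Kummer (I3) fires (x = -1; c = 11/2 equals 1+a-b for upper {-3/2, 3}: listed pattern). Sum: (315/128) * pi.

Structural cue: with t_0 = 4, roots of the ratio polynomials (C = 4) are the negated parameters.
Step ratio: r(k) = (-1) * (k-3/2) (k+3) / [(k+11/2) (k+1)] ; factor over Q: parameters, x = (-1), and C = 4.


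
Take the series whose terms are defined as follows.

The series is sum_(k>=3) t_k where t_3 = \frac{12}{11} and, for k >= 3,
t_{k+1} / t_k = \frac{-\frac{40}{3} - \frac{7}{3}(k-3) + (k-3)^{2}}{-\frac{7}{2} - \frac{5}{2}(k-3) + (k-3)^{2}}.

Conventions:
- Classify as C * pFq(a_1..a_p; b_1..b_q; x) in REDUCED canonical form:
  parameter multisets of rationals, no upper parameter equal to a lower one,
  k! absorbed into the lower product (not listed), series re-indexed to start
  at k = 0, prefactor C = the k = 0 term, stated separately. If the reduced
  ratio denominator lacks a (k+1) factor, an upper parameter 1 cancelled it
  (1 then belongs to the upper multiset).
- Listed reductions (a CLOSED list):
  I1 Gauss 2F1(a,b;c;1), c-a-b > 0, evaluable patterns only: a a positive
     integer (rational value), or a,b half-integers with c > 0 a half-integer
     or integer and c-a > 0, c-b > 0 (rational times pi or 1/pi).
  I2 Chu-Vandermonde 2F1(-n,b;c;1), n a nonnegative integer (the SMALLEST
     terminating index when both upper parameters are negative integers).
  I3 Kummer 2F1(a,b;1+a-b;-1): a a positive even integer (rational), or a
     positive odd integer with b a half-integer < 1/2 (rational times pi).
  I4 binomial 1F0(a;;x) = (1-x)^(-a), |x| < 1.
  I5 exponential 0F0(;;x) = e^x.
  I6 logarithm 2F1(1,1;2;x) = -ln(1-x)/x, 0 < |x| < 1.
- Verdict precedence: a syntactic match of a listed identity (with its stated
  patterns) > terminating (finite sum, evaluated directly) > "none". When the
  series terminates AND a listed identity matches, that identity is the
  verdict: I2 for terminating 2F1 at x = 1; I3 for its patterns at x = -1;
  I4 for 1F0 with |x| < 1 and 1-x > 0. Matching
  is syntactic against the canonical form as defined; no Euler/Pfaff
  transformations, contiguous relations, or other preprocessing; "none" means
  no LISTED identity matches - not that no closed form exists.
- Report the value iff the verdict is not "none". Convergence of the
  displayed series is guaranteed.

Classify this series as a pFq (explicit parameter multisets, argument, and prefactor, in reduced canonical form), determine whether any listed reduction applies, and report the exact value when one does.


Canonical form: C = \frac{12}{11} times 2F1 with upper {-5, \frac{8}{3}}, lower {-\frac{7}{2}}, x = 1. Verdict: Vandermonde's identity (I2) matches (terminating 2F1 at x = 1 with n = 5, b = 8/3, c = -\frac{7}{2}). Sum: -\frac{5666180}{18711}.

Key step: t_0 = \frac{12}{11} here, and the expanded ratio factors over Q; C = 12/11, x = 1, roots give parameters.
Step ratio: r(k) = 1 * (k-5) (k+\frac{8}{3}) / [(k-\frac{7}{2}) (k+1)] - poly over poly, x = 1 from leading terms; C = \frac{12}{11} at k = 0.


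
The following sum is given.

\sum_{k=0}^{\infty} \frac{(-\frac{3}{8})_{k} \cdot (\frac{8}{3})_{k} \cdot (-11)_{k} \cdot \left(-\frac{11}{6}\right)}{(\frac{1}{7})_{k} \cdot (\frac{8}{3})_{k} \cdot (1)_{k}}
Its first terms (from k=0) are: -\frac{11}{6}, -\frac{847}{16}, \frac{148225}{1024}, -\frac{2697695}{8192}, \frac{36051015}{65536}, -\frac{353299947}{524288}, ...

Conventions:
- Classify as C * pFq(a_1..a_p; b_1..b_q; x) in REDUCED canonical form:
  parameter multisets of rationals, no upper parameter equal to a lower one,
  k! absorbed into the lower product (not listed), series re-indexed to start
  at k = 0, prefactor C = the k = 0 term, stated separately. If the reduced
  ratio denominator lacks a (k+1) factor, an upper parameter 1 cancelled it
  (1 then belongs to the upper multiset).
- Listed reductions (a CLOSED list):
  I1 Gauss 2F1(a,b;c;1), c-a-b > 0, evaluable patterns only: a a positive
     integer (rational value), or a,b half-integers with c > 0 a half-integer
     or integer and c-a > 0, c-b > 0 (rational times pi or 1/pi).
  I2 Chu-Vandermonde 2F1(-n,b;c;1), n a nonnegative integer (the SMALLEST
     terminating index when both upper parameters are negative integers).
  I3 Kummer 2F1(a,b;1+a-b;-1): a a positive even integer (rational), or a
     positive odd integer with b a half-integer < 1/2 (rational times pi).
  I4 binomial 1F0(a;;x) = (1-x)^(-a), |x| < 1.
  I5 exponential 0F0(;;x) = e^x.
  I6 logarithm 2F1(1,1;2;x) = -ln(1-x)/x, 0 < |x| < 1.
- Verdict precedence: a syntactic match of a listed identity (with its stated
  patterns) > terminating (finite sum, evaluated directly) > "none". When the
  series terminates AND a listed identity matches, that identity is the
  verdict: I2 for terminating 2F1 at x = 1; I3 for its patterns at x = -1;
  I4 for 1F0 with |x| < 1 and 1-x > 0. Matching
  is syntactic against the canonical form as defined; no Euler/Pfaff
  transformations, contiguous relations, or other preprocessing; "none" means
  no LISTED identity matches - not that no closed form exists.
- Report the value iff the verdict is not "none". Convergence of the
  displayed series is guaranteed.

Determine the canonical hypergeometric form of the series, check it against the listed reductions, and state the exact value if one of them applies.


Classification (C = -\frac{11}{6}): 2F1 with upper {-11, -\frac{3}{8}}, lower {\frac{1}{7}}, argument x = 1. Verdict: this is the Chu-Vandermonde identity I2 (terminating 2F1 at x = 1 with n = 11, b = -3/8, c = \frac{1}{7}). Value: -\frac{110392731587123392979}{6445073279232245760}.

The tell: from the first term -\frac{11}{6}: the parameter 8/3 appears in both the upper and lower lists and cancels.
Consecutive-term ratio: r(k) = 1 * (k-11) (k-\frac{3}{8}) / [(k+\frac{1}{7}) (k+1)] ; factor over Q: parameters, x = 1, and C = -\frac{11}{6}.


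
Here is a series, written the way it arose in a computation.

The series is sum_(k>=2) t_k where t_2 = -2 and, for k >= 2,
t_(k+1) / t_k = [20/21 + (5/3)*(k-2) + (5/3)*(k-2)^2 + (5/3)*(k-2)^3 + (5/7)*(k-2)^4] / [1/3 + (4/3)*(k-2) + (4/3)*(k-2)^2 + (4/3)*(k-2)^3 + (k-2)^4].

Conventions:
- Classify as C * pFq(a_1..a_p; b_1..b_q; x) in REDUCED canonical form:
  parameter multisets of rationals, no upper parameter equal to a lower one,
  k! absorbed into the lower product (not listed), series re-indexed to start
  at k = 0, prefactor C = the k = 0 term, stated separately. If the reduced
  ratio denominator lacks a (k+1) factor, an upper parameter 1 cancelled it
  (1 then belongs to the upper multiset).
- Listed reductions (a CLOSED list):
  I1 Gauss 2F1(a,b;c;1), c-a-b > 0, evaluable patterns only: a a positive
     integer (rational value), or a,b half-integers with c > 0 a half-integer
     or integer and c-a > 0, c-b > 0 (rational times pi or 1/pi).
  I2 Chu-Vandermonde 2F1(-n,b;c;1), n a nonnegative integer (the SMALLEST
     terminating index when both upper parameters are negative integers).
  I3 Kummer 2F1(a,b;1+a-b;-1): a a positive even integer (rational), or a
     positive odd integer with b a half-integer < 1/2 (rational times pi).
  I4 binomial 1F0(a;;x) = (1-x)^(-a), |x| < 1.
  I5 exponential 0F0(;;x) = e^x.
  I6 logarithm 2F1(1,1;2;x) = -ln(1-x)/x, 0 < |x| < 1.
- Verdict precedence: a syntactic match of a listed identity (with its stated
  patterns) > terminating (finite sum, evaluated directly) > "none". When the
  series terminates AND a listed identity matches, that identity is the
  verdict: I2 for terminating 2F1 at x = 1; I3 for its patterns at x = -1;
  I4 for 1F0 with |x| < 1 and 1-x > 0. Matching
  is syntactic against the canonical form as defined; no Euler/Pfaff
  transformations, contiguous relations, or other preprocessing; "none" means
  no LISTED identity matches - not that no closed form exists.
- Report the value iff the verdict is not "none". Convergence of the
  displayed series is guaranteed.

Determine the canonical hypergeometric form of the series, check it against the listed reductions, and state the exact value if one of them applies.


Prefactor -2, argument 5/7: 2F1 with upper {1, 4/3} over lower {1/3}. Verdict: none - at argument 5/7 the multisets {1, 4/3} ; {1/3} match no listed identity.

Key step: t_0 = -2 here, and the ratio is unreduced: k^2 + 1 divides both sides (prefactor -2).
Step ratio: r(k) = (5/7) * (k+1) (k+4/3) / [(k+1/3) (k+1)] - poly over poly, x = (5/7) from leading terms; C = -2 at k = 0.
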